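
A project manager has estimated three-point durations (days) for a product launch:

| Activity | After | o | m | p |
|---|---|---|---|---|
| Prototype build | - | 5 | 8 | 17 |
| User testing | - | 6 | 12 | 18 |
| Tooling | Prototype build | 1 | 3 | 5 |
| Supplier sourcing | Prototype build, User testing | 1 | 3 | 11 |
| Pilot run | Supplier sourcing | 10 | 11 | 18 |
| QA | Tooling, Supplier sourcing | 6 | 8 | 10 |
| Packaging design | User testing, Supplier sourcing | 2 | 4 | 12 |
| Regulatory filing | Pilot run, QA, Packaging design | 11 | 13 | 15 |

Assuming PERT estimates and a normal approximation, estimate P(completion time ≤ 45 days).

0.909

te_Prototype build = (5 + 4·8 + 17)/6 = 54/6 = 9; σ²_Prototype build = ((17−5)/6)² = 4.000
te_User testing = (6 + 4·12 + 18)/6 = 72/6 = 12; σ²_User testing = ((18−6)/6)² = 4.000
te_Tooling = (1 + 4·3 + 5)/6 = 18/6 = 3; σ²_Tooling = ((5−1)/6)² = 0.444
te_Supplier sourcing = (1 + 4·3 + 11)/6 = 24/6 = 4; σ²_Supplier sourcing = ((11−1)/6)² = 2.778
te_Pilot run = (10 + 4·11 + 18)/6 = 72/6 = 12; σ²_Pilot run = ((18−10)/6)² = 1.778
te_QA = (6 + 4·8 + 10)/6 = 48/6 = 8; σ²_QA = ((10−6)/6)² = 0.444
te_Packaging design = (2 + 4·4 + 12)/6 = 30/6 = 5; σ²_Packaging design = ((12−2)/6)² = 2.778
te_Regulatory filing = (11 + 4·13 + 15)/6 = 78/6 = 13; σ²_Regulatory filing = ((15−11)/6)² = 0.444

Forward pass:
ES_Prototype build = 0; EF_Prototype build = 9
ES_User testing = 0; EF_User testing = 12
ES_Tooling = 9; EF_Tooling = 9+3 = 12
ES_Supplier sourcing = max(EF_Prototype build=9, EF_User testing=12) = 12; EF_Supplier sourcing = 12+4 = 16
ES_Pilot run = 16; EF_Pilot run = 16+12 = 28
ES_QA = max(EF_Tooling=12, EF_Supplier sourcing=16) = 16; EF_QA = 16+8 = 24
ES_Packaging design = max(EF_User testing=12, EF_Supplier sourcing=16) = 16; EF_Packaging design = 16+5 = 21
ES_Regulatory filing = max(EF_Pilot run=28, EF_QA=24, EF_Packaging design=21) = 28; EF_Regulatory filing = 28+13 = 41
Expected project duration μ = 41 days. Critical path: User testing → Supplier sourcing → Pilot run → Regulatory filing.

Variance along critical path = 4.000 + 2.778 + 1.778 + 0.444 = 9.000; σ = √9.000 = 3.000 days.
Z = (45 − 41) / 3.000 = 1.333
P(T ≤ 45) = Φ(1.333) ≈ 0.909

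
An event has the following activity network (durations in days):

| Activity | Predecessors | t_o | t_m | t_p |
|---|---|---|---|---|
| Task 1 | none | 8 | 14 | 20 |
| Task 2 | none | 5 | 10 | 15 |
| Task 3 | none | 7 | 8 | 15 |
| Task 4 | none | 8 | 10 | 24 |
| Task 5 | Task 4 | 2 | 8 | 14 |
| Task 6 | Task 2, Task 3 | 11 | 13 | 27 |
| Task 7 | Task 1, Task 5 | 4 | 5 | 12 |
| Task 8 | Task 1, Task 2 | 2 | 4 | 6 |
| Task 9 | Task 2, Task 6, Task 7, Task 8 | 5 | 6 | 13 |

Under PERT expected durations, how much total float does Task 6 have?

1 days

te_Task 1 = (8 + 4·14 + 20)/6 = 84/6 = 14
te_Task 2 = (5 + 4·10 + 15)/6 = 60/6 = 10
te_Task 3 = (7 + 4·8 + 15)/6 = 54/6 = 9
te_Task 4 = (8 + 4·10 + 24)/6 = 72/6 = 12
te_Task 5 = (2 + 4·8 + 14)/6 = 48/6 = 8
te_Task 6 = (11 + 4·13 + 27)/6 = 90/6 = 15
te_Task 7 = (4 + 4·5 + 12)/6 = 36/6 = 6
te_Task 8 = (2 + 4·4 + 6)/6 = 24/6 = 4
te_Task 9 = (5 + 4·6 + 13)/6 = 42/6 = 7

Forward pass:
ES_Task 1 = 0; EF_Task 1 = 14
ES_Task 2 = 0; EF_Task 2 = 10
ES_Task 3 = 0; EF_Task 3 = 9
ES_Task 4 = 0; EF_Task 4 = 12
ES_Task 5 = 12; EF_Task 5 = 12+8 = 20
ES_Task 6 = max(EF_Task 2=10, EF_Task 3=9) = 10; EF_Task 6 = 10+15 = 25
ES_Task 7 = max(EF_Task 1=14, EF_Task 5=20) = 20; EF_Task 7 = 20+6 = 26
ES_Task 8 = max(EF_Task 1=14, EF_Task 2=10) = 14; EF_Task 8 = 14+4 = 18
ES_Task 9 = max(EF_Task 2=10, EF_Task 6=25, EF_Task 7=26, EF_Task 8=18) = 26; EF_Task 9 = 26+7 = 33
Expected project duration μ = 33 days. Critical path: Task 4 → Task 5 → Task 7 → Task 9.

Backward pass:
LF_Task 9 = 33; LS_Task 9 = 33−7 = 26
LF_Task 8 = LS_Task 9 = 26; LS_Task 8 = 26−4 = 22
LF_Task 7 = LS_Task 9 = 26; LS_Task 7 = 26−6 = 20
LF_Task 6 = LS_Task 9 = 26; LS_Task 6 = 26−15 = 11
LF_Task 5 = LS_Task 7 = 20; LS_Task 5 = 20−8 = 12
LF_Task 4 = LS_Task 5 = 12; LS_Task 4 = 12−12 = 0
LF_Task 3 = LS_Task 6 = 11; LS_Task 3 = 11−9 = 2
LF_Task 2 = min(LS_Task 6=11, LS_Task 8=22, LS_Task 9=26) = 11; LS_Task 2 = 11−10 = 1
LF_Task 1 = min(LS_Task 7=20, LS_Task 8=22) = 20; LS_Task 1 = 20−14 = 6
Slack_Task 6 = LS_Task 6 − ES_Task 6 = 11 − 10 = 1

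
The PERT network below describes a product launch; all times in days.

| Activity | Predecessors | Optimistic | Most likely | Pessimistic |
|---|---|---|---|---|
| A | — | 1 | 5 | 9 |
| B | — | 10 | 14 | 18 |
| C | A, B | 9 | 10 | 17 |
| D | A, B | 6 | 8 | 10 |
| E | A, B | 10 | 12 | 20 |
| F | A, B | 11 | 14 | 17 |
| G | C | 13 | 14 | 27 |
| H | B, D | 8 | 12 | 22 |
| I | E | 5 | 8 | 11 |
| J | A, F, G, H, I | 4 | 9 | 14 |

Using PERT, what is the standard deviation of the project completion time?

3.43 days

te_A = (1 + 4·5 + 9)/6 = 30/6 = 5; σ²_A = ((9−1)/6)² = 1.778
te_B = (10 + 4·14 + 18)/6 = 84/6 = 14; σ²_B = ((18−10)/6)² = 1.778
te_C = (9 + 4·10 + 17)/6 = 66/6 = 11; σ²_C = ((17−9)/6)² = 1.778
te_D = (6 + 4·8 + 10)/6 = 48/6 = 8; σ²_D = ((10−6)/6)² = 0.444
te_E = (10 + 4·12 + 20)/6 = 78/6 = 13; σ²_E = ((20−10)/6)² = 2.778
te_F = (11 + 4·14 + 17)/6 = 84/6 = 14; σ²_F = ((17−11)/6)² = 1.000
te_G = (13 + 4·14 + 27)/6 = 96/6 = 16; σ²_G = ((27−13)/6)² = 5.444
te_H = (8 + 4·12 + 22)/6 = 78/6 = 13; σ²_H = ((22−8)/6)² = 5.444
te_I = (5 + 4·8 + 11)/6 = 48/6 = 8; σ²_I = ((11−5)/6)² = 1.000
te_J = (4 + 4·9 + 14)/6 = 54/6 = 9; σ²_J = ((14−4)/6)² = 2.778

Forward pass:
ES_A = 0; EF_A = 5
ES_B = 0; EF_B = 14
ES_C = max(EF_A=5, EF_B=14) = 14; EF_C = 14+11 = 25
ES_D = max(EF_A=5, EF_B=14) = 14; EF_D = 14+8 = 22
ES_E = max(EF_A=5, EF_B=14) = 14; EF_E = 14+13 = 27
ES_F = max(EF_A=5, EF_B=14) = 14; EF_F = 14+14 = 28
ES_G = 25; EF_G = 25+16 = 41
ES_H = max(EF_B=14, EF_D=22) = 22; EF_H = 22+13 = 35
ES_I = 27; EF_I = 27+8 = 35
ES_J = max(EF_A=5, EF_F=28, EF_G=41, EF_H=35, EF_I=35) = 41; EF_J = 41+9 = 50
Expected project duration μ = 50 days. Critical path: B → C → G → J.

Variance along critical path = 1.778 + 1.778 + 5.444 + 2.778 = 11.778
σ = √11.778 = 3.432 days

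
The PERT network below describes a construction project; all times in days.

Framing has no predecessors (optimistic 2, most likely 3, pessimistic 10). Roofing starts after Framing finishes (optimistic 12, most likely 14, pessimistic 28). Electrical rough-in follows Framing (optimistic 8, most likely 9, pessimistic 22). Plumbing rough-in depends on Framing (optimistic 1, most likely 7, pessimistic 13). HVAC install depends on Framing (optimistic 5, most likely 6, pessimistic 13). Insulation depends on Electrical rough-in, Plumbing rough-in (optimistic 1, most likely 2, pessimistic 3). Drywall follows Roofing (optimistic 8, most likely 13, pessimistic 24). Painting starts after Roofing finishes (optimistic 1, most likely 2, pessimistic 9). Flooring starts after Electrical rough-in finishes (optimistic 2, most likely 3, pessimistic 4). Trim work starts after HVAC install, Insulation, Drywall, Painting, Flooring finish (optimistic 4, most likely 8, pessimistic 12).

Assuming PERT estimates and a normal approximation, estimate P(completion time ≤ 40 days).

te_Framing = (2 + 4·3 + 10)/6 = 24/6 = 4; σ²_Framing = ((10−2)/6)² = 1.778
te_Roofing = (12 + 4·14 + 28)/6 = 96/6 = 16; σ²_Roofing = ((28−12)/6)² = 7.111
te_Electrical rough-in = (8 + 4·9 + 22)/6 = 66/6 = 11; σ²_Electrical rough-in = ((22−8)/6)² = 5.444
te_Plumbing rough-in = (1 + 4·7 + 13)/6 = 42/6 = 7; σ²_Plumbing rough-in = ((13−1)/6)² = 4.000
te_HVAC install = (5 + 4·6 + 13)/6 = 42/6 = 7; σ²_HVAC install = ((13−5)/6)² = 1.778
te_Insulation = (1 + 4·2 + 3)/6 = 12/6 = 2; σ²_Insulation = ((3−1)/6)² = 0.111
te_Drywall = (8 + 4·13 + 24)/6 = 84/6 = 14; σ²_Drywall = ((24−8)/6)² = 7.111
te_Painting = (1 + 4·2 + 9)/6 = 18/6 = 3; σ²_Painting = ((9−1)/6)² = 1.778
te_Flooring = (2 + 4·3 + 4)/6 = 18/6 = 3; σ²_Flooring = ((4−2)/6)² = 0.111
te_Trim work = (4 + 4·8 + 12)/6 = 48/6 = 8; σ²_Trim work = ((12−4)/6)² = 1.778

Forward pass:
ES_Framing = 0; EF_Framing = 4
ES_Roofing = 4; EF_Roofing = 4+16 = 20
ES_Electrical rough-in = 4; EF_Electrical rough-in = 4+11 = 15
ES_Plumbing rough-in = 4; EF_Plumbing rough-in = 4+7 = 11
ES_HVAC install = 4; EF_HVAC install = 4+7 = 11
ES_Insulation = max(EF_Electrical rough-in=15, EF_Plumbing rough-in=11) = 15; EF_Insulation = 15+2 = 17
ES_Drywall = 20; EF_Drywall = 20+14 = 34
ES_Painting = 20; EF_Painting = 20+3 = 23
ES_Flooring = 15; EF_Flooring = 15+3 = 18
ES_Trim work = max(EF_HVAC install=11, EF_Insulation=17, EF_Drywall=34, EF_Painting=23, EF_Flooring=18) = 34; EF_Trim work = 34+8 = 42
Expected project duration μ = 42 days. Critical path: Framing → Roofing → Drywall → Trim work.

Variance along critical path = 1.778 + 7.111 + 7.111 + 1.778 = 17.778; σ = √17.778 = 4.216 days.
Z = (40 − 42) / 4.216 = -0.474
P(T ≤ 40) = Φ(-0.474) ≈ 0.318

0.318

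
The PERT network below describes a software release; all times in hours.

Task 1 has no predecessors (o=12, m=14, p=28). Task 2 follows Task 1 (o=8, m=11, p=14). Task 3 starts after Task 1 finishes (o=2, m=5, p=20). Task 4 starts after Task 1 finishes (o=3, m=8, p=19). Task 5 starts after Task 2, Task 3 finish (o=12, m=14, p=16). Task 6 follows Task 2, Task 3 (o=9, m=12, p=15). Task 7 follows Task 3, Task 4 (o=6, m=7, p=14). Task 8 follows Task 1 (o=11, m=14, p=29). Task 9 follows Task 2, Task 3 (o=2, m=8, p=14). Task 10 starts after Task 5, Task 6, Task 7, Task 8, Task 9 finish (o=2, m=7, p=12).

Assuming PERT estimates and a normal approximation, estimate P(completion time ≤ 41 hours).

0.019

te_Task 1 = (12 + 4·14 + 28)/6 = 96/6 = 16; σ²_Task 1 = ((28−12)/6)² = 7.111
te_Task 2 = (8 + 4·11 + 14)/6 = 66/6 = 11; σ²_Task 2 = ((14−8)/6)² = 1.000
te_Task 3 = (2 + 4·5 + 20)/6 = 42/6 = 7; σ²_Task 3 = ((20−2)/6)² = 9.000
te_Task 4 = (3 + 4·8 + 19)/6 = 54/6 = 9; σ²_Task 4 = ((19−3)/6)² = 7.111
te_Task 5 = (12 + 4·14 + 16)/6 = 84/6 = 14; σ²_Task 5 = ((16−12)/6)² = 0.444
te_Task 6 = (9 + 4·12 + 15)/6 = 72/6 = 12; σ²_Task 6 = ((15−9)/6)² = 1.000
te_Task 7 = (6 + 4·7 + 14)/6 = 48/6 = 8; σ²_Task 7 = ((14−6)/6)² = 1.778
te_Task 8 = (11 + 4·14 + 29)/6 = 96/6 = 16; σ²_Task 8 = ((29−11)/6)² = 9.000
te_Task 9 = (2 + 4·8 + 14)/6 = 48/6 = 8; σ²_Task 9 = ((14−2)/6)² = 4.000
te_Task 10 = (2 + 4·7 + 12)/6 = 42/6 = 7; σ²_Task 10 = ((12−2)/6)² = 2.778

Forward pass:
ES_Task 1 = 0; EF_Task 1 = 16
ES_Task 2 = 16; EF_Task 2 = 16+11 = 27
ES_Task 3 = 16; EF_Task 3 = 16+7 = 23
ES_Task 4 = 16; EF_Task 4 = 16+9 = 25
ES_Task 5 = max(EF_Task 2=27, EF_Task 3=23) = 27; EF_Task 5 = 27+14 = 41
ES_Task 6 = max(EF_Task 2=27, EF_Task 3=23) = 27; EF_Task 6 = 27+12 = 39
ES_Task 7 = max(EF_Task 3=23, EF_Task 4=25) = 25; EF_Task 7 = 25+8 = 33
ES_Task 8 = 16; EF_Task 8 = 16+16 = 32
ES_Task 9 = max(EF_Task 2=27, EF_Task 3=23) = 27; EF_Task 9 = 27+8 = 35
ES_Task 10 = max(EF_Task 5=41, EF_Task 6=39, EF_Task 7=33, EF_Task 8=32, EF_Task 9=35) = 41; EF_Task 10 = 41+7 = 48
Expected project duration μ = 48 hours. Critical path: Task 1 → Task 2 → Task 5 → Task 10.

Variance along critical path = 7.111 + 1.000 + 0.444 + 2.778 = 11.333; σ = √11.333 = 3.367 hours.
Z = (41 − 48) / 3.367 = -2.079
P(T ≤ 41) = Φ(-2.079) ≈ 0.019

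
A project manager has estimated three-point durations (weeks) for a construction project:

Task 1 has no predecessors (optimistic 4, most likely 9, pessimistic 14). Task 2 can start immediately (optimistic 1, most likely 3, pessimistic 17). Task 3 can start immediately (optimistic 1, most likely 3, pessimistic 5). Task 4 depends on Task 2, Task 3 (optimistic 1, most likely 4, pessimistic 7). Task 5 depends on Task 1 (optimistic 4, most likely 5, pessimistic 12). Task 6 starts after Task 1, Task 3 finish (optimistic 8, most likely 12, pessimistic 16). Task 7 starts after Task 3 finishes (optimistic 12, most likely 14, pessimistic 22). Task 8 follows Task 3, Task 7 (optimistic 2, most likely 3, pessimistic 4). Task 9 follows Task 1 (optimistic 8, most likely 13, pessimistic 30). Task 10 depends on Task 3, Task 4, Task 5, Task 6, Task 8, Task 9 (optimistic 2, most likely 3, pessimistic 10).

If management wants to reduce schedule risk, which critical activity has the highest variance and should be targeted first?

Task 9

te_Task 1 = (4 + 4·9 + 14)/6 = 54/6 = 9; σ²_Task 1 = ((14−4)/6)² = 2.778
te_Task 2 = (1 + 4·3 + 17)/6 = 30/6 = 5; σ²_Task 2 = ((17−1)/6)² = 7.111
te_Task 3 = (1 + 4·3 + 5)/6 = 18/6 = 3; σ²_Task 3 = ((5−1)/6)² = 0.444
te_Task 4 = (1 + 4·4 + 7)/6 = 24/6 = 4; σ²_Task 4 = ((7−1)/6)² = 1.000
te_Task 5 = (4 + 4·5 + 12)/6 = 36/6 = 6; σ²_Task 5 = ((12−4)/6)² = 1.778
te_Task 6 = (8 + 4·12 + 16)/6 = 72/6 = 12; σ²_Task 6 = ((16−8)/6)² = 1.778
te_Task 7 = (12 + 4·14 + 22)/6 = 90/6 = 15; σ²_Task 7 = ((22−12)/6)² = 2.778
te_Task 8 = (2 + 4·3 + 4)/6 = 18/6 = 3; σ²_Task 8 = ((4−2)/6)² = 0.111
te_Task 9 = (8 + 4·13 + 30)/6 = 90/6 = 15; σ²_Task 9 = ((30−8)/6)² = 13.444
te_Task 10 = (2 + 4·3 + 10)/6 = 24/6 = 4; σ²_Task 10 = ((10−2)/6)² = 1.778

Forward pass:
ES_Task 1 = 0; EF_Task 1 = 9
ES_Task 2 = 0; EF_Task 2 = 5
ES_Task 3 = 0; EF_Task 3 = 3
ES_Task 4 = max(EF_Task 2=5, EF_Task 3=3) = 5; EF_Task 4 = 5+4 = 9
ES_Task 5 = 9; EF_Task 5 = 9+6 = 15
ES_Task 6 = max(EF_Task 1=9, EF_Task 3=3) = 9; EF_Task 6 = 9+12 = 21
ES_Task 7 = 3; EF_Task 7 = 3+15 = 18
ES_Task 8 = max(EF_Task 3=3, EF_Task 7=18) = 18; EF_Task 8 = 18+3 = 21
ES_Task 9 = 9; EF_Task 9 = 9+15 = 24
ES_Task 10 = max(EF_Task 3=3, EF_Task 4=9, EF_Task 5=15, EF_Task 6=21, EF_Task 8=21, EF_Task 9=24) = 24; EF_Task 10 = 24+4 = 28
Expected project duration μ = 28 weeks. Critical path: Task 1 → Task 9 → Task 10.

Variances on critical path: σ²_Task 1=2.778, σ²_Task 9=13.444, σ²_Task 10=1.778.
Largest is σ²_Task 9 = 13.444.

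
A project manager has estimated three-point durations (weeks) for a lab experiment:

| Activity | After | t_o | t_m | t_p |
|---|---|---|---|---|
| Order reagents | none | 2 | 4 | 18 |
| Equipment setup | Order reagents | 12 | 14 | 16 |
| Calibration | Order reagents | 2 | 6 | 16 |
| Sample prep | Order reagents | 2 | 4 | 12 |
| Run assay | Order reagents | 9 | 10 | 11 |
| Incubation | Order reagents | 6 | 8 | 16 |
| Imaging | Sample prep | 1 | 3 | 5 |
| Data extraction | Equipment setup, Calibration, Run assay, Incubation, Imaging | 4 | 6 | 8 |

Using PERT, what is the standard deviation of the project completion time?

te_Order reagents = (2 + 4·4 + 18)/6 = 36/6 = 6; σ²_Order reagents = ((18−2)/6)² = 7.111
te_Equipment setup = (12 + 4·14 + 16)/6 = 84/6 = 14; σ²_Equipment setup = ((16−12)/6)² = 0.444
te_Calibration = (2 + 4·6 + 16)/6 = 42/6 = 7; σ²_Calibration = ((16−2)/6)² = 5.444
te_Sample prep = (2 + 4·4 + 12)/6 = 30/6 = 5; σ²_Sample prep = ((12−2)/6)² = 2.778
te_Run assay = (9 + 4·10 + 11)/6 = 60/6 = 10; σ²_Run assay = ((11−9)/6)² = 0.111
te_Incubation = (6 + 4·8 + 16)/6 = 54/6 = 9; σ²_Incubation = ((16−6)/6)² = 2.778
te_Imaging = (1 + 4·3 + 5)/6 = 18/6 = 3; σ²_Imaging = ((5−1)/6)² = 0.444
te_Data extraction = (4 + 4·6 + 8)/6 = 36/6 = 6; σ²_Data extraction = ((8−4)/6)² = 0.444

Forward pass:
ES_Order reagents = 0; EF_Order reagents = 6
ES_Equipment setup = 6; EF_Equipment setup = 6+14 = 20
ES_Calibration = 6; EF_Calibration = 6+7 = 13
ES_Sample prep = 6; EF_Sample prep = 6+5 = 11
ES_Run assay = 6; EF_Run assay = 6+10 = 16
ES_Incubation = 6; EF_Incubation = 6+9 = 15
ES_Imaging = 11; EF_Imaging = 11+3 = 14
ES_Data extraction = max(EF_Equipment setup=20, EF_Calibration=13, EF_Run assay=16, EF_Incubation=15, EF_Imaging=14) = 20; EF_Data extraction = 20+6 = 26
Expected project duration μ = 26 weeks. Critical path: Order reagents → Equipment setup → Data extraction.

Variance along critical path = 7.111 + 0.444 + 0.444 = 8.000
σ = √8.000 = 2.828 weeks

2.83 weeks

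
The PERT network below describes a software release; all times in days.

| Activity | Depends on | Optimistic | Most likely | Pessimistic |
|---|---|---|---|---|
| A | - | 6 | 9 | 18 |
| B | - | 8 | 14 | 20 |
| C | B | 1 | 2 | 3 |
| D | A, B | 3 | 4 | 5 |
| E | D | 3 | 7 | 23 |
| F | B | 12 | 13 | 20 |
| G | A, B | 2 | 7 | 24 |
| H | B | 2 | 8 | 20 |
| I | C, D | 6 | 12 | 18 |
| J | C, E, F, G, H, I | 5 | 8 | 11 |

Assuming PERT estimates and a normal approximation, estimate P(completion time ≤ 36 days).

0.254

te_A = (6 + 4·9 + 18)/6 = 60/6 = 10; σ²_A = ((18−6)/6)² = 4.000
te_B = (8 + 4·14 + 20)/6 = 84/6 = 14; σ²_B = ((20−8)/6)² = 4.000
te_C = (1 + 4·2 + 3)/6 = 12/6 = 2; σ²_C = ((3−1)/6)² = 0.111
te_D = (3 + 4·4 + 5)/6 = 24/6 = 4; σ²_D = ((5−3)/6)² = 0.111
te_E = (3 + 4·7 + 23)/6 = 54/6 = 9; σ²_E = ((23−3)/6)² = 11.111
te_F = (12 + 4·13 + 20)/6 = 84/6 = 14; σ²_F = ((20−12)/6)² = 1.778
te_G = (2 + 4·7 + 24)/6 = 54/6 = 9; σ²_G = ((24−2)/6)² = 13.444
te_H = (2 + 4·8 + 20)/6 = 54/6 = 9; σ²_H = ((20−2)/6)² = 9.000
te_I = (6 + 4·12 + 18)/6 = 72/6 = 12; σ²_I = ((18−6)/6)² = 4.000
te_J = (5 + 4·8 + 11)/6 = 48/6 = 8; σ²_J = ((11−5)/6)² = 1.000

Forward pass:
ES_A = 0; EF_A = 10
ES_B = 0; EF_B = 14
ES_C = 14; EF_C = 14+2 = 16
ES_D = max(EF_A=10, EF_B=14) = 14; EF_D = 14+4 = 18
ES_E = 18; EF_E = 18+9 = 27
ES_F = 14; EF_F = 14+14 = 28
ES_G = max(EF_A=10, EF_B=14) = 14; EF_G = 14+9 = 23
ES_H = 14; EF_H = 14+9 = 23
ES_I = max(EF_C=16, EF_D=18) = 18; EF_I = 18+12 = 30
ES_J = max(EF_C=16, EF_E=27, EF_F=28, EF_G=23, EF_H=23, EF_I=30) = 30; EF_J = 30+8 = 38
Expected project duration μ = 38 days. Critical path: B → D → I → J.

Variance along critical path = 4.000 + 0.111 + 4.000 + 1.000 = 9.111; σ = √9.111 = 3.018 days.
Z = (36 − 38) / 3.018 = -0.663
P(T ≤ 36) = Φ(-0.663) ≈ 0.254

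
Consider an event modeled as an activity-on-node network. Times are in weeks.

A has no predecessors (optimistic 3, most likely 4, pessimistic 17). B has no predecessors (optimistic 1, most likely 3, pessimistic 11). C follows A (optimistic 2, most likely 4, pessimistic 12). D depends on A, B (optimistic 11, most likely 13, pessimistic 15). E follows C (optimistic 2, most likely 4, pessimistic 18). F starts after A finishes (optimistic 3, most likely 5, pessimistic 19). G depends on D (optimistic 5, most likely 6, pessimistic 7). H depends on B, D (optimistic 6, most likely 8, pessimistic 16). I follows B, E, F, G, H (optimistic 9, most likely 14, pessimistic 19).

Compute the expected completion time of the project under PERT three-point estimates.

te_A = (3 + 4·4 + 17)/6 = 36/6 = 6
te_B = (1 + 4·3 + 11)/6 = 24/6 = 4
te_C = (2 + 4·4 + 12)/6 = 30/6 = 5
te_D = (11 + 4·13 + 15)/6 = 78/6 = 13
te_E = (2 + 4·4 + 18)/6 = 36/6 = 6
te_F = (3 + 4·5 + 19)/6 = 42/6 = 7
te_G = (5 + 4·6 + 7)/6 = 36/6 = 6
te_H = (6 + 4·8 + 16)/6 = 54/6 = 9
te_I = (9 + 4·14 + 19)/6 = 84/6 = 14

Forward pass:
ES_A = 0; EF_A = 6
ES_B = 0; EF_B = 4
ES_C = 6; EF_C = 6+5 = 11
ES_D = max(EF_A=6, EF_B=4) = 6; EF_D = 6+13 = 19
ES_E = 11; EF_E = 11+6 = 17
ES_F = 6; EF_F = 6+7 = 13
ES_G = 19; EF_G = 19+6 = 25
ES_H = max(EF_B=4, EF_D=19) = 19; EF_H = 19+9 = 28
ES_I = max(EF_B=4, EF_E=17, EF_F=13, EF_G=25, EF_H=28) = 28; EF_I = 28+14 = 42
Expected project duration μ = 42 weeks. Critical path: A → D → H → I.

42 weeks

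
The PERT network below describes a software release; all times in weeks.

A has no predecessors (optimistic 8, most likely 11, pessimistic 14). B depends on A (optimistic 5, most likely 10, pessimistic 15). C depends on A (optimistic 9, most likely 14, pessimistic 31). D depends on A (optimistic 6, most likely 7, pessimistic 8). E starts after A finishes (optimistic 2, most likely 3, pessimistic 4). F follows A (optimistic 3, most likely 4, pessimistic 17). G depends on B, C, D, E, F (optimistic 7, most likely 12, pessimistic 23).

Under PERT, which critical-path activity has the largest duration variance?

te_A = (8 + 4·11 + 14)/6 = 66/6 = 11; σ²_A = ((14−8)/6)² = 1.000
te_B = (5 + 4·10 + 15)/6 = 60/6 = 10; σ²_B = ((15−5)/6)² = 2.778
te_C = (9 + 4·14 + 31)/6 = 96/6 = 16; σ²_C = ((31−9)/6)² = 13.444
te_D = (6 + 4·7 + 8)/6 = 42/6 = 7; σ²_D = ((8−6)/6)² = 0.111
te_E = (2 + 4·3 + 4)/6 = 18/6 = 3; σ²_E = ((4−2)/6)² = 0.111
te_F = (3 + 4·4 + 17)/6 = 36/6 = 6; σ²_F = ((17−3)/6)² = 5.444
te_G = (7 + 4·12 + 23)/6 = 78/6 = 13; σ²_G = ((23−7)/6)² = 7.111

Forward pass:
ES_A = 0; EF_A = 11
ES_B = 11; EF_B = 11+10 = 21
ES_C = 11; EF_C = 11+16 = 27
ES_D = 11; EF_D = 11+7 = 18
ES_E = 11; EF_E = 11+3 = 14
ES_F = 11; EF_F = 11+6 = 17
ES_G = max(EF_B=21, EF_C=27, EF_D=18, EF_E=14, EF_F=17) = 27; EF_G = 27+13 = 40
Expected project duration μ = 40 weeks. Critical path: A → C → G.

Variances on critical path: σ²_A=1.000, σ²_C=13.444, σ²_G=7.111.
Largest is σ²_C = 13.444.

C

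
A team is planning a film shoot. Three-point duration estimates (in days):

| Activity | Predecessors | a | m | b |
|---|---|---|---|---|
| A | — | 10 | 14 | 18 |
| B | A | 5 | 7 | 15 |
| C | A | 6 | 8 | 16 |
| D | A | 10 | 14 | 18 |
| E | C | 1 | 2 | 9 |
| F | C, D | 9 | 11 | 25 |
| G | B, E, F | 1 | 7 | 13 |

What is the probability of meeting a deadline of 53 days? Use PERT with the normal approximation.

0.904

te_A = (10 + 4·14 + 18)/6 = 84/6 = 14; σ²_A = ((18−10)/6)² = 1.778
te_B = (5 + 4·7 + 15)/6 = 48/6 = 8; σ²_B = ((15−5)/6)² = 2.778
te_C = (6 + 4·8 + 16)/6 = 54/6 = 9; σ²_C = ((16−6)/6)² = 2.778
te_D = (10 + 4·14 + 18)/6 = 84/6 = 14; σ²_D = ((18−10)/6)² = 1.778
te_E = (1 + 4·2 + 9)/6 = 18/6 = 3; σ²_E = ((9−1)/6)² = 1.778
te_F = (9 + 4·11 + 25)/6 = 78/6 = 13; σ²_F = ((25−9)/6)² = 7.111
te_G = (1 + 4·7 + 13)/6 = 42/6 = 7; σ²_G = ((13−1)/6)² = 4.000

Forward pass:
ES_A = 0; EF_A = 14
ES_B = 14; EF_B = 14+8 = 22
ES_C = 14; EF_C = 14+9 = 23
ES_D = 14; EF_D = 14+14 = 28
ES_E = 23; EF_E = 23+3 = 26
ES_F = max(EF_C=23, EF_D=28) = 28; EF_F = 28+13 = 41
ES_G = max(EF_B=22, EF_E=26, EF_F=41) = 41; EF_G = 41+7 = 48
Expected project duration μ = 48 days. Critical path: A → D → F → G.

Variance along critical path = 1.778 + 1.778 + 7.111 + 4.000 = 14.667; σ = √14.667 = 3.830 days.
Z = (53 − 48) / 3.830 = 1.306
P(T ≤ 53) = Φ(1.306) ≈ 0.904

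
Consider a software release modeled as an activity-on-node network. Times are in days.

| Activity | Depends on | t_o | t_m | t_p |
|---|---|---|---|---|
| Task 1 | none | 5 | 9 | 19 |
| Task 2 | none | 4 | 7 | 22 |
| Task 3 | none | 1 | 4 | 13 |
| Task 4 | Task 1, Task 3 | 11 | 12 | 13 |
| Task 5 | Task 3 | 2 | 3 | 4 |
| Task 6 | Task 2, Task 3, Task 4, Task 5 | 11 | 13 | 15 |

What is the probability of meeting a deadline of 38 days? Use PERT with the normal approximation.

te_Task 1 = (5 + 4·9 + 19)/6 = 60/6 = 10; σ²_Task 1 = ((19−5)/6)² = 5.444
te_Task 2 = (4 + 4·7 + 22)/6 = 54/6 = 9; σ²_Task 2 = ((22−4)/6)² = 9.000
te_Task 3 = (1 + 4·4 + 13)/6 = 30/6 = 5; σ²_Task 3 = ((13−1)/6)² = 4.000
te_Task 4 = (11 + 4·12 + 13)/6 = 72/6 = 12; σ²_Task 4 = ((13−11)/6)² = 0.111
te_Task 5 = (2 + 4·3 + 4)/6 = 18/6 = 3; σ²_Task 5 = ((4−2)/6)² = 0.111
te_Task 6 = (11 + 4·13 + 15)/6 = 78/6 = 13; σ²_Task 6 = ((15−11)/6)² = 0.444

Forward pass:
ES_Task 1 = 0; EF_Task 1 = 10
ES_Task 2 = 0; EF_Task 2 = 9
ES_Task 3 = 0; EF_Task 3 = 5
ES_Task 4 = max(EF_Task 1=10, EF_Task 3=5) = 10; EF_Task 4 = 10+12 = 22
ES_Task 5 = 5; EF_Task 5 = 5+3 = 8
ES_Task 6 = max(EF_Task 2=9, EF_Task 3=5, EF_Task 4=22, EF_Task 5=8) = 22; EF_Task 6 = 22+13 = 35
Expected project duration μ = 35 days. Critical path: Task 1 → Task 4 → Task 6.

Variance along critical path = 5.444 + 0.111 + 0.444 = 6.000; σ = √6.000 = 2.449 days.
Z = (38 − 35) / 2.449 = 1.225
P(T ≤ 38) = Φ(1.225) ≈ 0.890

0.890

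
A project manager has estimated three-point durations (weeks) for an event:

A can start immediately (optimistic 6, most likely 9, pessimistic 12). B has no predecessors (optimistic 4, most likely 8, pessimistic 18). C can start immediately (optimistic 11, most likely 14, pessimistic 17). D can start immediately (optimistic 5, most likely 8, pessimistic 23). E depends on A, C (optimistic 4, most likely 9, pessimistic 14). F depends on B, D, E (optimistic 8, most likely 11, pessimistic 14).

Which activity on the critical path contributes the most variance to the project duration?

te_A = (6 + 4·9 + 12)/6 = 54/6 = 9; σ²_A = ((12−6)/6)² = 1.000
te_B = (4 + 4·8 + 18)/6 = 54/6 = 9; σ²_B = ((18−4)/6)² = 5.444
te_C = (11 + 4·14 + 17)/6 = 84/6 = 14; σ²_C = ((17−11)/6)² = 1.000
te_D = (5 + 4·8 + 23)/6 = 60/6 = 10; σ²_D = ((23−5)/6)² = 9.000
te_E = (4 + 4·9 + 14)/6 = 54/6 = 9; σ²_E = ((14−4)/6)² = 2.778
te_F = (8 + 4·11 + 14)/6 = 66/6 = 11; σ²_F = ((14−8)/6)² = 1.000

Forward pass:
ES_A = 0; EF_A = 9
ES_B = 0; EF_B = 9
ES_C = 0; EF_C = 14
ES_D = 0; EF_D = 10
ES_E = max(EF_A=9, EF_C=14) = 14; EF_E = 14+9 = 23
ES_F = max(EF_B=9, EF_D=10, EF_E=23) = 23; EF_F = 23+11 = 34
Expected project duration μ = 34 weeks. Critical path: C → E → F.

Variances on critical path: σ²_C=1.000, σ²_E=2.778, σ²_F=1.000.
Largest is σ²_E = 2.778.

E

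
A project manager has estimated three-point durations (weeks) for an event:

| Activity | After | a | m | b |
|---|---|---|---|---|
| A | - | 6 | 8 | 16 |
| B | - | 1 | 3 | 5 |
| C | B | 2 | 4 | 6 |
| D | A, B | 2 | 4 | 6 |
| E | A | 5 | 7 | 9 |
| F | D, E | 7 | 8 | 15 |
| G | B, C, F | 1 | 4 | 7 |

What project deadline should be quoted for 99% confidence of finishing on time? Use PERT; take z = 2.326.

34.7 weeks

te_A = (6 + 4·8 + 16)/6 = 54/6 = 9; σ²_A = ((16−6)/6)² = 2.778
te_B = (1 + 4·3 + 5)/6 = 18/6 = 3; σ²_B = ((5−1)/6)² = 0.444
te_C = (2 + 4·4 + 6)/6 = 24/6 = 4; σ²_C = ((6−2)/6)² = 0.444
te_D = (2 + 4·4 + 6)/6 = 24/6 = 4; σ²_D = ((6−2)/6)² = 0.444
te_E = (5 + 4·7 + 9)/6 = 42/6 = 7; σ²_E = ((9−5)/6)² = 0.444
te_F = (7 + 4·8 + 15)/6 = 54/6 = 9; σ²_F = ((15−7)/6)² = 1.778
te_G = (1 + 4·4 + 7)/6 = 24/6 = 4; σ²_G = ((7−1)/6)² = 1.000

Forward pass:
ES_A = 0; EF_A = 9
ES_B = 0; EF_B = 3
ES_C = 3; EF_C = 3+4 = 7
ES_D = max(EF_A=9, EF_B=3) = 9; EF_D = 9+4 = 13
ES_E = 9; EF_E = 9+7 = 16
ES_F = max(EF_D=13, EF_E=16) = 16; EF_F = 16+9 = 25
ES_G = max(EF_B=3, EF_C=7, EF_F=25) = 25; EF_G = 25+4 = 29
Expected project duration μ = 29 weeks. Critical path: A → E → F → G.

Variance along critical path = 2.778 + 0.444 + 1.778 + 1.000 = 6.000; σ = 2.449 weeks.
D = μ + z·σ = 29 + 2.326·2.449 = 34.7 weeks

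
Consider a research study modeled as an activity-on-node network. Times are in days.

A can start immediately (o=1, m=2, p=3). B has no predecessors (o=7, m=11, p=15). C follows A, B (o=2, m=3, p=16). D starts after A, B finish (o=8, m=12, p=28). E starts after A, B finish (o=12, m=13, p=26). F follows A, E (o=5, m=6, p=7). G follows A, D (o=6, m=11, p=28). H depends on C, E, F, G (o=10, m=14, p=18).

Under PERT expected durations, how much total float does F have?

te_A = (1 + 4·2 + 3)/6 = 12/6 = 2
te_B = (7 + 4·11 + 15)/6 = 66/6 = 11
te_C = (2 + 4·3 + 16)/6 = 30/6 = 5
te_D = (8 + 4·12 + 28)/6 = 84/6 = 14
te_E = (12 + 4·13 + 26)/6 = 90/6 = 15
te_F = (5 + 4·6 + 7)/6 = 36/6 = 6
te_G = (6 + 4·11 + 28)/6 = 78/6 = 13
te_H = (10 + 4·14 + 18)/6 = 84/6 = 14

Forward pass:
ES_A = 0; EF_A = 2
ES_B = 0; EF_B = 11
ES_C = max(EF_A=2, EF_B=11) = 11; EF_C = 11+5 = 16
ES_D = max(EF_A=2, EF_B=11) = 11; EF_D = 11+14 = 25
ES_E = max(EF_A=2, EF_B=11) = 11; EF_E = 11+15 = 26
ES_F = max(EF_A=2, EF_E=26) = 26; EF_F = 26+6 = 32
ES_G = max(EF_A=2, EF_D=25) = 25; EF_G = 25+13 = 38
ES_H = max(EF_C=16, EF_E=26, EF_F=32, EF_G=38) = 38; EF_H = 38+14 = 52
Expected project duration μ = 52 days. Critical path: B → D → G → H.

Backward pass:
LF_H = 52; LS_H = 52−14 = 38
LF_G = LS_H = 38; LS_G = 38−13 = 25
LF_F = LS_H = 38; LS_F = 38−6 = 32
LF_E = min(LS_F=32, LS_H=38) = 32; LS_E = 32−15 = 17
LF_D = LS_G = 25; LS_D = 25−14 = 11
LF_C = LS_H = 38; LS_C = 38−5 = 33
LF_B = min(LS_C=33, LS_D=11, LS_E=17) = 11; LS_B = 11−11 = 0
LF_A = min(LS_C=33, LS_D=11, LS_E=17, LS_F=32, LS_G=25) = 11; LS_A = 11−2 = 9
Slack_F = LS_F − ES_F = 32 − 26 = 6

6 days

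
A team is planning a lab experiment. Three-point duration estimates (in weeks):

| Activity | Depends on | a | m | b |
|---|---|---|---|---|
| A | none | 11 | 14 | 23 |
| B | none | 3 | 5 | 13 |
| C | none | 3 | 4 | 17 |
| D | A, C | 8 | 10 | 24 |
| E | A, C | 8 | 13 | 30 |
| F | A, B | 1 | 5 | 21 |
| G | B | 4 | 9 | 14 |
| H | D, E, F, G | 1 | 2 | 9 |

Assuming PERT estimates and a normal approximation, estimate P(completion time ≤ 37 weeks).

te_A = (11 + 4·14 + 23)/6 = 90/6 = 15; σ²_A = ((23−11)/6)² = 4.000
te_B = (3 + 4·5 + 13)/6 = 36/6 = 6; σ²_B = ((13−3)/6)² = 2.778
te_C = (3 + 4·4 + 17)/6 = 36/6 = 6; σ²_C = ((17−3)/6)² = 5.444
te_D = (8 + 4·10 + 24)/6 = 72/6 = 12; σ²_D = ((24−8)/6)² = 7.111
te_E = (8 + 4·13 + 30)/6 = 90/6 = 15; σ²_E = ((30−8)/6)² = 13.444
te_F = (1 + 4·5 + 21)/6 = 42/6 = 7; σ²_F = ((21−1)/6)² = 11.111
te_G = (4 + 4·9 + 14)/6 = 54/6 = 9; σ²_G = ((14−4)/6)² = 2.778
te_H = (1 + 4·2 + 9)/6 = 18/6 = 3; σ²_H = ((9−1)/6)² = 1.778

Forward pass:
ES_A = 0; EF_A = 15
ES_B = 0; EF_B = 6
ES_C = 0; EF_C = 6
ES_D = max(EF_A=15, EF_C=6) = 15; EF_D = 15+12 = 27
ES_E = max(EF_A=15, EF_C=6) = 15; EF_E = 15+15 = 30
ES_F = max(EF_A=15, EF_B=6) = 15; EF_F = 15+7 = 22
ES_G = 6; EF_G = 6+9 = 15
ES_H = max(EF_D=27, EF_E=30, EF_F=22, EF_G=15) = 30; EF_H = 30+3 = 33
Expected project duration μ = 33 weeks. Critical path: A → E → H.

Variance along critical path = 4.000 + 13.444 + 1.778 = 19.222; σ = √19.222 = 4.384 weeks.
Z = (37 − 33) / 4.384 = 0.912
P(T ≤ 37) = Φ(0.912) ≈ 0.819

0.819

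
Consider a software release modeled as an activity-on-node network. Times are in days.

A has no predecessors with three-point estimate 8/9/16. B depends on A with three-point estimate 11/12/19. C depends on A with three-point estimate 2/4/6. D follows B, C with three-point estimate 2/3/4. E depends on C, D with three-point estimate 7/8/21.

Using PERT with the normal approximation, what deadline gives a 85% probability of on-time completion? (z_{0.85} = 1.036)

te_A = (8 + 4·9 + 16)/6 = 60/6 = 10; σ²_A = ((16−8)/6)² = 1.778
te_B = (11 + 4·12 + 19)/6 = 78/6 = 13; σ²_B = ((19−11)/6)² = 1.778
te_C = (2 + 4·4 + 6)/6 = 24/6 = 4; σ²_C = ((6−2)/6)² = 0.444
te_D = (2 + 4·3 + 4)/6 = 18/6 = 3; σ²_D = ((4−2)/6)² = 0.111
te_E = (7 + 4·8 + 21)/6 = 60/6 = 10; σ²_E = ((21−7)/6)² = 5.444

Forward pass:
ES_A = 0; EF_A = 10
ES_B = 10; EF_B = 10+13 = 23
ES_C = 10; EF_C = 10+4 = 14
ES_D = max(EF_B=23, EF_C=14) = 23; EF_D = 23+3 = 26
ES_E = max(EF_C=14, EF_D=26) = 26; EF_E = 26+10 = 36
Expected project duration μ = 36 days. Critical path: A → B → D → E.

Variance along critical path = 1.778 + 1.778 + 0.111 + 5.444 = 9.111; σ = 3.018 days.
D = μ + z·σ = 36 + 1.036·3.018 = 39.1 days

39.1 days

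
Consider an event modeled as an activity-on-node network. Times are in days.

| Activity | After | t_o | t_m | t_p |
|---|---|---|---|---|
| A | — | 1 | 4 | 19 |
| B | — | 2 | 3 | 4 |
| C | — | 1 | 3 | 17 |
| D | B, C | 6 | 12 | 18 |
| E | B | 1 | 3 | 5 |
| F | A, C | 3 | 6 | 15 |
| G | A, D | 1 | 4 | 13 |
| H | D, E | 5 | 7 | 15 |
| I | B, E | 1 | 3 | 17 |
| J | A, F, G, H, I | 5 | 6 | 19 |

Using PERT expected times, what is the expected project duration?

te_A = (1 + 4·4 + 19)/6 = 36/6 = 6
te_B = (2 + 4·3 + 4)/6 = 18/6 = 3
te_C = (1 + 4·3 + 17)/6 = 30/6 = 5
te_D = (6 + 4·12 + 18)/6 = 72/6 = 12
te_E = (1 + 4·3 + 5)/6 = 18/6 = 3
te_F = (3 + 4·6 + 15)/6 = 42/6 = 7
te_G = (1 + 4·4 + 13)/6 = 30/6 = 5
te_H = (5 + 4·7 + 15)/6 = 48/6 = 8
te_I = (1 + 4·3 + 17)/6 = 30/6 = 5
te_J = (5 + 4·6 + 19)/6 = 48/6 = 8

Forward pass:
ES_A = 0; EF_A = 6
ES_B = 0; EF_B = 3
ES_C = 0; EF_C = 5
ES_D = max(EF_B=3, EF_C=5) = 5; EF_D = 5+12 = 17
ES_E = 3; EF_E = 3+3 = 6
ES_F = max(EF_A=6, EF_C=5) = 6; EF_F = 6+7 = 13
ES_G = max(EF_A=6, EF_D=17) = 17; EF_G = 17+5 = 22
ES_H = max(EF_D=17, EF_E=6) = 17; EF_H = 17+8 = 25
ES_I = max(EF_B=3, EF_E=6) = 6; EF_I = 6+5 = 11
ES_J = max(EF_A=6, EF_F=13, EF_G=22, EF_H=25, EF_I=11) = 25; EF_J = 25+8 = 33
Expected project duration μ = 33 days. Critical path: C → D → H → J.

33 days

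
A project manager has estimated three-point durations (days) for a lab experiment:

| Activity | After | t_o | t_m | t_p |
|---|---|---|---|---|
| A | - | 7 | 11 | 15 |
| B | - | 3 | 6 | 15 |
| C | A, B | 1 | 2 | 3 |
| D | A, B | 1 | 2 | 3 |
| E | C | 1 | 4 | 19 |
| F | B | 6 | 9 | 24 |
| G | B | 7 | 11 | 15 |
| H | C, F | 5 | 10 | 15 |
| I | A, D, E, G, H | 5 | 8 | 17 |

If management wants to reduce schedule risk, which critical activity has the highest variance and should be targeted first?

te_A = (7 + 4·11 + 15)/6 = 66/6 = 11; σ²_A = ((15−7)/6)² = 1.778
te_B = (3 + 4·6 + 15)/6 = 42/6 = 7; σ²_B = ((15−3)/6)² = 4.000
te_C = (1 + 4·2 + 3)/6 = 12/6 = 2; σ²_C = ((3−1)/6)² = 0.111
te_D = (1 + 4·2 + 3)/6 = 12/6 = 2; σ²_D = ((3−1)/6)² = 0.111
te_E = (1 + 4·4 + 19)/6 = 36/6 = 6; σ²_E = ((19−1)/6)² = 9.000
te_F = (6 + 4·9 + 24)/6 = 66/6 = 11; σ²_F = ((24−6)/6)² = 9.000
te_G = (7 + 4·11 + 15)/6 = 66/6 = 11; σ²_G = ((15−7)/6)² = 1.778
te_H = (5 + 4·10 + 15)/6 = 60/6 = 10; σ²_H = ((15−5)/6)² = 2.778
te_I = (5 + 4·8 + 17)/6 = 54/6 = 9; σ²_I = ((17−5)/6)² = 4.000

Forward pass:
ES_A = 0; EF_A = 11
ES_B = 0; EF_B = 7
ES_C = max(EF_A=11, EF_B=7) = 11; EF_C = 11+2 = 13
ES_D = max(EF_A=11, EF_B=7) = 11; EF_D = 11+2 = 13
ES_E = 13; EF_E = 13+6 = 19
ES_F = 7; EF_F = 7+11 = 18
ES_G = 7; EF_G = 7+11 = 18
ES_H = max(EF_C=13, EF_F=18) = 18; EF_H = 18+10 = 28
ES_I = max(EF_A=11, EF_D=13, EF_E=19, EF_G=18, EF_H=28) = 28; EF_I = 28+9 = 37
Expected project duration μ = 37 days. Critical path: B → F → H → I.

Variances on critical path: σ²_B=4.000, σ²_F=9.000, σ²_H=2.778, σ²_I=4.000.
Largest is σ²_F = 9.000.

F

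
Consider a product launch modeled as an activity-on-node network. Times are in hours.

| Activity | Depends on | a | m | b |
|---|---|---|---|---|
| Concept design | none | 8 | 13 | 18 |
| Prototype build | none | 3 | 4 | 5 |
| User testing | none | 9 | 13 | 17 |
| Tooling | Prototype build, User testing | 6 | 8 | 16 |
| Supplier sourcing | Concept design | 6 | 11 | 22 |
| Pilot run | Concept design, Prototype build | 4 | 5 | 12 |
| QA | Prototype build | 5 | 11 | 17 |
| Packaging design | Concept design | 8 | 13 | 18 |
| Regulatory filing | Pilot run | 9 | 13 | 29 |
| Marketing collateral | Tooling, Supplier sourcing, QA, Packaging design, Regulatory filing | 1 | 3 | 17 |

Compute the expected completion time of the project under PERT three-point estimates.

te_Concept design = (8 + 4·13 + 18)/6 = 78/6 = 13
te_Prototype build = (3 + 4·4 + 5)/6 = 24/6 = 4
te_User testing = (9 + 4·13 + 17)/6 = 78/6 = 13
te_Tooling = (6 + 4·8 + 16)/6 = 54/6 = 9
te_Supplier sourcing = (6 + 4·11 + 22)/6 = 72/6 = 12
te_Pilot run = (4 + 4·5 + 12)/6 = 36/6 = 6
te_QA = (5 + 4·11 + 17)/6 = 66/6 = 11
te_Packaging design = (8 + 4·13 + 18)/6 = 78/6 = 13
te_Regulatory filing = (9 + 4·13 + 29)/6 = 90/6 = 15
te_Marketing collateral = (1 + 4·3 + 17)/6 = 30/6 = 5

Forward pass:
ES_Concept design = 0; EF_Concept design = 13
ES_Prototype build = 0; EF_Prototype build = 4
ES_User testing = 0; EF_User testing = 13
ES_Tooling = max(EF_Prototype build=4, EF_User testing=13) = 13; EF_Tooling = 13+9 = 22
ES_Supplier sourcing = 13; EF_Supplier sourcing = 13+12 = 25
ES_Pilot run = max(EF_Concept design=13, EF_Prototype build=4) = 13; EF_Pilot run = 13+6 = 19
ES_QA = 4; EF_QA = 4+11 = 15
ES_Packaging design = 13; EF_Packaging design = 13+13 = 26
ES_Regulatory filing = 19; EF_Regulatory filing = 19+15 = 34
ES_Marketing collateral = max(EF_Tooling=22, EF_Supplier sourcing=25, EF_QA=15, EF_Packaging design=26, EF_Regulatory filing=34) = 34; EF_Marketing collateral = 34+5 = 39
Expected project duration μ = 39 hours. Critical path: Concept design → Pilot run → Regulatory filing → Marketing collateral.

39 hours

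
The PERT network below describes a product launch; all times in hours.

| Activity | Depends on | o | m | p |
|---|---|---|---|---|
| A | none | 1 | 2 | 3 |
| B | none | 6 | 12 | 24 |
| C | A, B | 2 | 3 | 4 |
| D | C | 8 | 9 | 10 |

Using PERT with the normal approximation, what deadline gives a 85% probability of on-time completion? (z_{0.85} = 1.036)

28.1 hours

te_A = (1 + 4·2 + 3)/6 = 12/6 = 2; σ²_A = ((3−1)/6)² = 0.111
te_B = (6 + 4·12 + 24)/6 = 78/6 = 13; σ²_B = ((24−6)/6)² = 9.000
te_C = (2 + 4·3 + 4)/6 = 18/6 = 3; σ²_C = ((4−2)/6)² = 0.111
te_D = (8 + 4·9 + 10)/6 = 54/6 = 9; σ²_D = ((10−8)/6)² = 0.111

Forward pass:
ES_A = 0; EF_A = 2
ES_B = 0; EF_B = 13
ES_C = max(EF_A=2, EF_B=13) = 13; EF_C = 13+3 = 16
ES_D = 16; EF_D = 16+9 = 25
Expected project duration μ = 25 hours. Critical path: B → C → D.

Variance along critical path = 9.000 + 0.111 + 0.111 = 9.222; σ = 3.037 hours.
D = μ + z·σ = 25 + 1.036·3.037 = 28.1 hours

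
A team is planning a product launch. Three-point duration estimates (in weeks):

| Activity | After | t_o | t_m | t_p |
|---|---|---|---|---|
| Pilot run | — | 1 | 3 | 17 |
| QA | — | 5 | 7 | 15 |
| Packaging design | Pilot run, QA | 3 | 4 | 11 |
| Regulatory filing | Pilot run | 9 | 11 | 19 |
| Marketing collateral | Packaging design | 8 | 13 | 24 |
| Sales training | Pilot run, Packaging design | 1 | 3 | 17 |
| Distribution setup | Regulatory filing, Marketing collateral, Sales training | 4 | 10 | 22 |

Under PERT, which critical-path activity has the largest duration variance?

Distribution setup

te_Pilot run = (1 + 4·3 + 17)/6 = 30/6 = 5; σ²_Pilot run = ((17−1)/6)² = 7.111
te_QA = (5 + 4·7 + 15)/6 = 48/6 = 8; σ²_QA = ((15−5)/6)² = 2.778
te_Packaging design = (3 + 4·4 + 11)/6 = 30/6 = 5; σ²_Packaging design = ((11−3)/6)² = 1.778
te_Regulatory filing = (9 + 4·11 + 19)/6 = 72/6 = 12; σ²_Regulatory filing = ((19−9)/6)² = 2.778
te_Marketing collateral = (8 + 4·13 + 24)/6 = 84/6 = 14; σ²_Marketing collateral = ((24−8)/6)² = 7.111
te_Sales training = (1 + 4·3 + 17)/6 = 30/6 = 5; σ²_Sales training = ((17−1)/6)² = 7.111
te_Distribution setup = (4 + 4·10 + 22)/6 = 66/6 = 11; σ²_Distribution setup = ((22−4)/6)² = 9.000

Forward pass:
ES_Pilot run = 0; EF_Pilot run = 5
ES_QA = 0; EF_QA = 8
ES_Packaging design = max(EF_Pilot run=5, EF_QA=8) = 8; EF_Packaging design = 8+5 = 13
ES_Regulatory filing = 5; EF_Regulatory filing = 5+12 = 17
ES_Marketing collateral = 13; EF_Marketing collateral = 13+14 = 27
ES_Sales training = max(EF_Pilot run=5, EF_Packaging design=13) = 13; EF_Sales training = 13+5 = 18
ES_Distribution setup = max(EF_Regulatory filing=17, EF_Marketing collateral=27, EF_Sales training=18) = 27; EF_Distribution setup = 27+11 = 38
Expected project duration μ = 38 weeks. Critical path: QA → Packaging design → Marketing collateral → Distribution setup.

Variances on critical path: σ²_QA=2.778, σ²_Packaging design=1.778, σ²_Marketing collateral=7.111, σ²_Distribution setup=9.000.
Largest is σ²_Distribution setup = 9.000.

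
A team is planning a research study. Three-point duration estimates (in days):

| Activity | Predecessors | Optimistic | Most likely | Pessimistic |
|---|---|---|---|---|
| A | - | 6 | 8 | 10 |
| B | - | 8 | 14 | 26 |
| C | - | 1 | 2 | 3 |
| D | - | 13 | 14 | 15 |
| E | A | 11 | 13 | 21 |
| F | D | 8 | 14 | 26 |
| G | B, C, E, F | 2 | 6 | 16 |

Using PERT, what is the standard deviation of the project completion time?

te_A = (6 + 4·8 + 10)/6 = 48/6 = 8; σ²_A = ((10−6)/6)² = 0.444
te_B = (8 + 4·14 + 26)/6 = 90/6 = 15; σ²_B = ((26−8)/6)² = 9.000
te_C = (1 + 4·2 + 3)/6 = 12/6 = 2; σ²_C = ((3−1)/6)² = 0.111
te_D = (13 + 4·14 + 15)/6 = 84/6 = 14; σ²_D = ((15−13)/6)² = 0.111
te_E = (11 + 4·13 + 21)/6 = 84/6 = 14; σ²_E = ((21−11)/6)² = 2.778
te_F = (8 + 4·14 + 26)/6 = 90/6 = 15; σ²_F = ((26−8)/6)² = 9.000
te_G = (2 + 4·6 + 16)/6 = 42/6 = 7; σ²_G = ((16−2)/6)² = 5.444

Forward pass:
ES_A = 0; EF_A = 8
ES_B = 0; EF_B = 15
ES_C = 0; EF_C = 2
ES_D = 0; EF_D = 14
ES_E = 8; EF_E = 8+14 = 22
ES_F = 14; EF_F = 14+15 = 29
ES_G = max(EF_B=15, EF_C=2, EF_E=22, EF_F=29) = 29; EF_G = 29+7 = 36
Expected project duration μ = 36 days. Critical path: D → F → G.

Variance along critical path = 0.111 + 9.000 + 5.444 = 14.556
σ = √14.556 = 3.815 days

3.82 days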